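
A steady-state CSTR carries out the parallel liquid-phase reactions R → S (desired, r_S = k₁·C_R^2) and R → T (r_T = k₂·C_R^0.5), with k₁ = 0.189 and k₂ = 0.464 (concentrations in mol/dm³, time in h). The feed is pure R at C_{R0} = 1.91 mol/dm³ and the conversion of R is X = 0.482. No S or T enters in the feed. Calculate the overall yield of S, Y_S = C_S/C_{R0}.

Exit C_R = C_{R0}(1−X) = 1.91×0.518 = 0.9894 mol/dm³.
A CSTR operates uniformly at the exit composition, giving r_S = 0.1850 and r_T = 0.4615 (each k·C_R^n at C_R = 0.9894).
Fraction of consumed R going to S: r_S/(r_S+r_T) = 0.2862.
C_S = 0.2862·C_{R0}·X = 0.2862×1.91×0.482 = 0.263 mol/dm³; Y_S = C_S/C_{R0} = 0.138.

0.138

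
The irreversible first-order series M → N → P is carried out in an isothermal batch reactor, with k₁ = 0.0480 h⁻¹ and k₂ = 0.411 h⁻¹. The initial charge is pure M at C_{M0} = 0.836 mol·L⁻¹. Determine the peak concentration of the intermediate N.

0.0735 mol·L⁻¹

Evaluating C_N at t_opt = ln(k₂/k₁)/(k₂−k₁) gives C_{N,max}/C_{M0} = (k₁/k₂)^[k₂/(k₂−k₁)].
= (0.0480/0.411)^(0.411/(0.411−0.0480)) = (0.1168)^(1.132) = 0.08792.
C_{N,max} = 0.08792×0.836 = 0.0735 mol·L⁻¹.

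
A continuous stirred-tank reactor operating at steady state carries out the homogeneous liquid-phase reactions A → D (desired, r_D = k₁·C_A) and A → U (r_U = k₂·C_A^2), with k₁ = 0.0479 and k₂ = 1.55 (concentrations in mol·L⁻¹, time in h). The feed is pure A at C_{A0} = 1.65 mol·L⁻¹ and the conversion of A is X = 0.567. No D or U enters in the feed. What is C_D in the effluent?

0.0388 mol·L⁻¹

Exit C_A = C_{A0}(1−X) = 1.65×0.433 = 0.7145 mol·L⁻¹.
A CSTR operates uniformly at the exit composition, giving r_D = 0.03422 and r_U = 0.7912 (each k·C_A^n at C_A = 0.7145).
Fraction of consumed A going to D: r_D/(r_D+r_U) = 0.04146.
C_D = 0.04146·C_{A0}·X = 0.04146×1.65×0.567 = 0.0388 mol·L⁻¹.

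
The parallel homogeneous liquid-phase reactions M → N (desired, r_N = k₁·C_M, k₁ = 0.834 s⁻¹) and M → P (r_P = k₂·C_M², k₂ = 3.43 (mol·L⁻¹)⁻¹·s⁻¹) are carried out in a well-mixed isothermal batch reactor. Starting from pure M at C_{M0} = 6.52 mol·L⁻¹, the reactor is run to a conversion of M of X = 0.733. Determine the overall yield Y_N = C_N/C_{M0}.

C_M = C_{M0}(1−X) = 1.741 mol·L⁻¹.
Along a PFR/batch, dC_N/dC_M = −r_N/(r_N+r_P) = −k₁/(k₁+k₂·C_M).
Integrating from C_{M0} to C_M: C_N = (0.834/3.43)·ln[(0.834+3.43·6.52)/(0.834+3.43·1.74)] = 0.2431·ln(23.20/6.805) = 0.2982 mol·L⁻¹.
Y_N = C_N/C_{M0} = 0.2982/6.52 = 0.0457.

0.0457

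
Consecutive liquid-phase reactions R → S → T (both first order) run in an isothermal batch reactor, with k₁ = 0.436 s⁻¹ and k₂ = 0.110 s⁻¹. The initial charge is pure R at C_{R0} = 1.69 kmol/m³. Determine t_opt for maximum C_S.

For first-order series the maximum of C_S occurs at t_opt = ln(k₂/k₁)/(k₂−k₁).
= ln(0.110/0.436)/(0.110−0.436) = ln(0.2523)/-0.3260 = -1.377/-0.3260 = 4.22 s.

4.22 s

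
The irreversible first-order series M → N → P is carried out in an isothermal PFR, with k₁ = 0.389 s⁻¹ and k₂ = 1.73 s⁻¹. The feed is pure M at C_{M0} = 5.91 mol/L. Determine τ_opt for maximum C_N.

1.11 s

The intermediate peaks when r₁ = r₂, i.e. k₁e^(−k₁τ) = k₂e^(−k₂τ), giving τ_opt = ln(k₂/k₁)/(k₂−k₁).
= ln(1.73/0.389)/(1.73−0.389) = ln(4.447)/1.341 = 1.492/1.341 = 1.11 s.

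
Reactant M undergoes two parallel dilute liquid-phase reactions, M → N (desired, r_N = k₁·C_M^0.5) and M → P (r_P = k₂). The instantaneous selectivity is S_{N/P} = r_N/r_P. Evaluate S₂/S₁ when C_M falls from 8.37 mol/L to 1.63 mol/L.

S_{N/P} = (k₁/k₂)·C_M^0.5, so S₂/S₁ = (C_{M,2}/C_{M,1})^0.5.
= (1.63/8.37)^0.5 = (0.1947)^0.5 = 0.441.
Selectivity toward N falls as C_M falls — high-concentration operation is favoured.

0.441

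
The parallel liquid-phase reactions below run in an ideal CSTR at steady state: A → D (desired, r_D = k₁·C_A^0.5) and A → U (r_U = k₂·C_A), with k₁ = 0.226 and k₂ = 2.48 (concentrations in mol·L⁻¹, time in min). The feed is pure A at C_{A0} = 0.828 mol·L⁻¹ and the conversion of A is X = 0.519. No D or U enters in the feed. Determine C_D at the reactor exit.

0.0542 mol·L⁻¹

Exit C_A = C_{A0}(1−X) = 0.828×0.481 = 0.3983 mol·L⁻¹.
A CSTR operates uniformly at the exit composition, giving r_D = 0.1426 and r_U = 0.9877 (each k·C_A^n at C_A = 0.3983).
Fraction of consumed A going to D: r_D/(r_D+r_U) = 0.1262.
C_D = 0.1262·C_{A0}·X = 0.1262×0.828×0.519 = 0.0542 mol·L⁻¹.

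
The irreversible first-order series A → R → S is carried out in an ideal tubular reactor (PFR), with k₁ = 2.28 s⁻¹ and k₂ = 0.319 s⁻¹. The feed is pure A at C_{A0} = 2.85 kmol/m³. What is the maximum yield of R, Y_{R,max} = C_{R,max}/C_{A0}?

0.726

At the optimum, C_{R,max}/C_{A0} = (k₁/k₂)^[k₂/(k₂−k₁)].
= (2.28/0.319)^(0.319/(0.319−2.28)) = (7.147)^(-0.1627) = 0.7262.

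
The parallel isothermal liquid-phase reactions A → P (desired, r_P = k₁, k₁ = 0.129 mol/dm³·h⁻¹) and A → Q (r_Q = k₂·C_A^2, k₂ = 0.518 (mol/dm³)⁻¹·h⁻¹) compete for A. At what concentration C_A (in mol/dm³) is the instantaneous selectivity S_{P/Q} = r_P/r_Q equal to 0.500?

0.706 mol/dm³

S_{P/Q} = (k₁/k₂)·C_A^-2 ⇒ C_A = (S·k₂/k₁)^(-0.5).
= (0.500×0.518/0.129)^(-0.5) = (2.008)^(-0.5) = 0.706 mol/dm³.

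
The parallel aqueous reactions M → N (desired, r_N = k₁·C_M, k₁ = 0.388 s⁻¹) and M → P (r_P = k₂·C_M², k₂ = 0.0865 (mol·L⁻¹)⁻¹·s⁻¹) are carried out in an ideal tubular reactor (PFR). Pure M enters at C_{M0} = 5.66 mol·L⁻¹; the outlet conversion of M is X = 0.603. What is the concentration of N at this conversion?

1.84 mol·L⁻¹

C_M = C_{M0}(1−X) = 2.247 mol·L⁻¹.
Along a PFR/batch, dC_N/dC_M = −r_N/(r_N+r_P) = −k₁/(k₁+k₂·C_M).
Integrating from C_{M0} to C_M: C_N = (0.388/0.0865)·ln[(0.388+0.0865·5.66)/(0.388+0.0865·2.25)] = 4.486·ln(0.8776/0.5824) = 1.839 mol·L⁻¹.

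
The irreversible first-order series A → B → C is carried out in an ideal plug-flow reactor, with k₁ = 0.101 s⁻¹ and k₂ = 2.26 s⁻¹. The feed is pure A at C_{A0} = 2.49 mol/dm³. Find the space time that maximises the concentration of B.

1.44 s

Setting dC_B/dτ = 0 gives τ_opt = ln(k₂/k₁)/(k₂−k₁).
= ln(2.26/0.101)/(2.26−0.101) = ln(22.38)/2.159 = 3.108/2.159 = 1.44 s.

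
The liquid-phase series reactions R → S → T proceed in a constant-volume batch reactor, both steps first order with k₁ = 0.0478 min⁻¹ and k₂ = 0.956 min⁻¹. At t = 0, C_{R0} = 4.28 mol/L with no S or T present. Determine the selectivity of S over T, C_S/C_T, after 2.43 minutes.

Solving the coupled first-order balances gives C_S(t) = [k₁/(k₂−k₁)]·C_{R0}·(e^(−k₁t) − e^(−k₂t)).
e^(−k₁t) = e^(−0.0478×2.43) = e^(−0.1162) = 0.8903; e^(−k₂t) = e^(−2.323) = 0.09797.
C_S = 0.0478×4.28/(0.956−0.0478) × (0.8903−0.09797) = 0.2253×0.7924 = 0.1785 mol/L.
C_R = C_{R0}e^(−k₁t) = 3.811 mol/L, so C_T = C_{R0}−C_R−C_S = 0.2909 mol/L; C_S/C_T = 0.614.

0.614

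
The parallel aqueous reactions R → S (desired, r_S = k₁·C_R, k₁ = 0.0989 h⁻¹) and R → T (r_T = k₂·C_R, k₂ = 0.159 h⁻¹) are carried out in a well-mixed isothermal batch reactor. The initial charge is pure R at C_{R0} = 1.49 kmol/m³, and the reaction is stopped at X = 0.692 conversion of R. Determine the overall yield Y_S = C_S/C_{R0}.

C_R = C_{R0}(1−X) = 0.4589 kmol/m³.
Both paths are first order in R, so the instantaneous fraction to S is constant: dC_S/d(−C_R) = k₁/(k₁+k₂) = 0.3835.
C_S = 0.3835·(C_{R0}−C_R) = 0.3835×1.031 = 0.395 kmol/m³.
Y_S = C_S/C_{R0} = 0.3954/1.49 = 0.265.

0.265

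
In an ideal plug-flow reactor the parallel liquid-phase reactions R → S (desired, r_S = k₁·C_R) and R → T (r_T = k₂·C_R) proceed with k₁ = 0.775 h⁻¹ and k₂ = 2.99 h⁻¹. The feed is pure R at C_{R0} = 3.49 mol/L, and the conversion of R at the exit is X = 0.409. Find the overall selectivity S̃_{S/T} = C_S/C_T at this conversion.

0.259

C_R = C_{R0}(1−X) = 2.063 mol/L.
Both paths are first order in R, so the instantaneous fraction to S is constant: dC_S/d(−C_R) = k₁/(k₁+k₂) = 0.2058.
C_S = 0.2058·(C_{R0}−C_R) = 0.2058×1.427 = 0.294 mol/L.
C_T = (C_{R0}−C_R)−C_S = 1.134 mol/L; S̃_{S/T} = 0.2938/1.134 = 0.259.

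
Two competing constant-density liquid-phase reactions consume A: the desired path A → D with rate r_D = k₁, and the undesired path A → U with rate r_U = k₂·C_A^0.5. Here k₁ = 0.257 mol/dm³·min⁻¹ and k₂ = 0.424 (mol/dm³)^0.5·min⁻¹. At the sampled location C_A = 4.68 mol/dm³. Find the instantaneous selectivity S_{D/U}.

S_{D/U} = r_D/r_U = (k₁)/(k₂·C_A^0.5) = (k₁/k₂)·C_A^-0.5.
= (0.257) / (0.424×4.680^0.5) = 0.2570/0.9173 = 0.280.

0.280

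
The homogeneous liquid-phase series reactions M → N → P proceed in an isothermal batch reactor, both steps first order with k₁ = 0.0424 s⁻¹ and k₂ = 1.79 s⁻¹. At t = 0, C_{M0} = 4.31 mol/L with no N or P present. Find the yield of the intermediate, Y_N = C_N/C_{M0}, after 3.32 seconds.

The intermediate concentration in a first-order A→B→C sequence is C_N = k₁C_{M0}(e^(−k₁t) − e^(−k₂t))/(k₂−k₁).
e^(−k₁t) = e^(−0.0424×3.32) = e^(−0.1408) = 0.8687; e^(−k₂t) = e^(−5.943) = 0.002625.
C_N = 0.0424×4.31/(1.79−0.0424) × (0.8687−0.002625) = 0.1046×0.8661 = 0.09056 mol/L.
Y_N = C_N/C_{M0} = 0.09056/4.31 = 0.0210.

0.0210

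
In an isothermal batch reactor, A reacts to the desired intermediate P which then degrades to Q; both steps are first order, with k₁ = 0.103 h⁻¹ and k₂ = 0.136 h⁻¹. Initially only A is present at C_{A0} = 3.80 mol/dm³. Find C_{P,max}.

1.21 mol/dm³

For a first-order series the maximum intermediate yield is C_{P,max}/C_{A0} = (k₁/k₂)^[k₂/(k₂−k₁)].
= (0.103/0.136)^(0.136/(0.136−0.103)) = (0.7574)^(4.121) = 0.3181.
C_{P,max} = 0.3181×3.80 = 1.21 mol/dm³.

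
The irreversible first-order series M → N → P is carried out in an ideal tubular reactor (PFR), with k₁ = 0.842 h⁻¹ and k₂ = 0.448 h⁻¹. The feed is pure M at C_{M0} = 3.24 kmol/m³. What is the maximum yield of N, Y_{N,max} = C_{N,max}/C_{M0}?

0.488

At the optimum, C_{N,max}/C_{M0} = (k₁/k₂)^[k₂/(k₂−k₁)].
= (0.842/0.448)^(0.448/(0.448−0.842)) = (1.879)^(-1.137) = 0.4880.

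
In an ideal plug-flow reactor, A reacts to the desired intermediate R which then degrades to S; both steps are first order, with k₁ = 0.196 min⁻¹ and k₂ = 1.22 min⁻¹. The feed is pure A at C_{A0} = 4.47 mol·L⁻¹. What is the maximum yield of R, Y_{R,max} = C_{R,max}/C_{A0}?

For a first-order series the maximum intermediate yield is C_{R,max}/C_{A0} = (k₁/k₂)^[k₂/(k₂−k₁)].
= (0.196/1.22)^(1.22/(1.22−0.196)) = (0.1607)^(1.191) = 0.1132.

0.113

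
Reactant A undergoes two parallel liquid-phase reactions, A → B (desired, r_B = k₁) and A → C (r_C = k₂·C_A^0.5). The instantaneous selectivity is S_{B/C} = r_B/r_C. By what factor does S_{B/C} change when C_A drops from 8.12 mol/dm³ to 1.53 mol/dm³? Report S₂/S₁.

S_{B/C} = (k₁/k₂)·C_A^-0.5, so S₂/S₁ = (C_{A,2}/C_{A,1})^-0.5.
= (1.53/8.12)^(-0.5) = (0.1884)^(-0.5) = 2.30.

2.30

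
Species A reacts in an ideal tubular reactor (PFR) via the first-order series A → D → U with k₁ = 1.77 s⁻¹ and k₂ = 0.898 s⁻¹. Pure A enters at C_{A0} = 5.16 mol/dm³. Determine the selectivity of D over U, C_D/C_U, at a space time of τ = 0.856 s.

The intermediate concentration in a first-order A→B→C sequence is C_D = k₁C_{A0}(e^(−k₁τ) − e^(−k₂τ))/(k₂−k₁).
e^(−k₁τ) = e^(−1.77×0.856) = e^(−1.515) = 0.2198; e^(−k₂τ) = e^(−0.7687) = 0.4636.
C_D = 1.77×5.16/(0.898−1.77) × (0.2198−0.4636) = (-10.47)×(-0.2438) = 2.554 mol/dm³.
C_A = C_{A0}e^(−k₁τ) = 1.134 mol/dm³, so C_U = C_{A0}−C_A−C_D = 1.472 mol/dm³; C_D/C_U = 1.74.

1.74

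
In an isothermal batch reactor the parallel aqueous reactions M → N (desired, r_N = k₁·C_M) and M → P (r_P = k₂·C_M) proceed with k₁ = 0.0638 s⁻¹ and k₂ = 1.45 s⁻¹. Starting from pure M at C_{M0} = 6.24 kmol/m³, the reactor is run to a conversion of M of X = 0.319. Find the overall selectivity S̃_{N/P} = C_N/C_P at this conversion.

C_M = C_{M0}(1−X) = 4.249 kmol/m³.
Both paths are first order in M, so the instantaneous fraction to N is constant: dC_N/d(−C_M) = k₁/(k₁+k₂) = 0.04215.
C_N = 0.04215·(C_{M0}−C_M) = 0.04215×1.991 = 0.0839 kmol/m³.
C_P = (C_{M0}−C_M)−C_N = 1.907 kmol/m³; S̃_{N/P} = 0.08389/1.907 = 0.0440.

0.0440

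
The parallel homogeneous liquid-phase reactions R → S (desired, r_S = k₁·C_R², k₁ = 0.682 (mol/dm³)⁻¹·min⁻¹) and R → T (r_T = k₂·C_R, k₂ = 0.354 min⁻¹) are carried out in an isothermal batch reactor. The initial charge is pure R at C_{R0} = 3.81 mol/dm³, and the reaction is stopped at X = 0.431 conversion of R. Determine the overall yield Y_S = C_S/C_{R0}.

0.366

C_R = C_{R0}(1−X) = 2.168 mol/dm³.
Along a PFR/batch, dC_T/dC_R = −r_T/(r_S+r_T) = −k₂/(k₂+k₁·C_R).
Integrating from C_{R0} to C_R: C_T = (0.354/0.682)·ln[(0.354+0.682·3.81)/(0.354+0.682·2.17)] = 0.5191·ln(2.952/1.833) = 0.2476 mol/dm³.
Then C_S = (C_{R0}−C_R) − C_T = 1.642 − 0.2476 = 1.395 mol/dm³.
Y_S = C_S/C_{R0} = 1.395/3.81 = 0.366.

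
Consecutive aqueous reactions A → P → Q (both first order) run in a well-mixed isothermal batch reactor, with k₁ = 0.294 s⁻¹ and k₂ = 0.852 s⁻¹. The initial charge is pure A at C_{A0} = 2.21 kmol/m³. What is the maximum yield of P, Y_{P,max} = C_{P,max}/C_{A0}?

Evaluating C_P at t_opt = ln(k₂/k₁)/(k₂−k₁) gives C_{P,max}/C_{A0} = (k₁/k₂)^[k₂/(k₂−k₁)].
= (0.294/0.852)^(0.852/(0.852−0.294)) = (0.3451)^(1.527) = 0.1970.

0.197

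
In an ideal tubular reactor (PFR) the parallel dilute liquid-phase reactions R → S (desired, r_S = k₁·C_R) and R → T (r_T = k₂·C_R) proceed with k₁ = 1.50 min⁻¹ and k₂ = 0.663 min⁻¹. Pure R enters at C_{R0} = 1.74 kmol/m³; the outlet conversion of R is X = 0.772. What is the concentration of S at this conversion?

0.932 kmol/m³

C_R = C_{R0}(1−X) = 0.3967 kmol/m³.
Both paths are first order in R, so the instantaneous fraction to S is constant: dC_S/d(−C_R) = k₁/(k₁+k₂) = 0.6935.
C_S = 0.6935·(C_{R0}−C_R) = 0.6935×1.343 = 0.932 kmol/m³.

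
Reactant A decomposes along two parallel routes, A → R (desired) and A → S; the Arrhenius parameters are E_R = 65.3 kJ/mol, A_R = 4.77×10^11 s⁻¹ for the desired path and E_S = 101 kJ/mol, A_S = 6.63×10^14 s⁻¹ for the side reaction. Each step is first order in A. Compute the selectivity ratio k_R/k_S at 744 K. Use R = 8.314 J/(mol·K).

0.231

k_R/k_S = (A_R/A_S)·exp[−(E_R−E_S)/(RT)] = (A_R/A_S)·exp[(E_S−E_R)/(RT)].
(E_S−E_R)/(RT) = (101−65.3)×10³/(8.314×744) = 35700/6186 = 5.771.
k_R/k_S = (4.77×10^11/6.63×10^14)·exp(5.771) = 7.195×10^-4 × 321.0 = 0.231.
Since E_R < E_S, lowering the temperature improves selectivity toward R.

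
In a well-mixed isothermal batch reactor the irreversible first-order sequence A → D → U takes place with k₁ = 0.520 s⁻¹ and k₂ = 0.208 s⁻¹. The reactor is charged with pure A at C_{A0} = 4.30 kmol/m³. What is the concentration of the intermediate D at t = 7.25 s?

For first-order series with pure A initially, C_D(t) = k₁C_{A0}/(k₂−k₁)·(e^(−k₁t) − e^(−k₂t)).
e^(−k₁t) = e^(−0.520×7.25) = e^(−3.770) = 0.02305; e^(−k₂t) = e^(−1.508) = 0.2214.
C_D = 0.520×4.30/(0.208−0.520) × (0.02305−0.2214) = (-7.167)×(-0.1983) = 1.421 kmol/m³.

1.42 kmol/m³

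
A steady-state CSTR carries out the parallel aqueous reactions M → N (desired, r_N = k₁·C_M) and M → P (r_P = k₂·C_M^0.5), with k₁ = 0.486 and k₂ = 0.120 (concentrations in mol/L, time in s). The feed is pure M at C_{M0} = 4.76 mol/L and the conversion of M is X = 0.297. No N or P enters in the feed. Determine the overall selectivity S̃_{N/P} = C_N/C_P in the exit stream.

Exit C_M = C_{M0}(1−X) = 4.76×0.703 = 3.346 mol/L.
In a CSTR the entire volume is at exit conditions, so r_N = 0.486×3.346 = 1.626 and r_P = 0.120×3.346^0.5 = 0.2195.
Overall selectivity = C_N/C_P = r_Nτ/(r_Pτ) = r_N/r_P = 7.41.

7.41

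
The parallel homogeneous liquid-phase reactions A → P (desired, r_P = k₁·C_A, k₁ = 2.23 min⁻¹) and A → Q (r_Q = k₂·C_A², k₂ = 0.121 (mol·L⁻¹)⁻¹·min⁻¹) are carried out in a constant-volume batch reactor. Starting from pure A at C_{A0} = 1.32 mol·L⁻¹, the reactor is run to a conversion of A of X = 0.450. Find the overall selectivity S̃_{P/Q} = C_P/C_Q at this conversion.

18.0

C_A = C_{A0}(1−X) = 0.7260 mol·L⁻¹.
Along a PFR/batch, dC_P/dC_A = −r_P/(r_P+r_Q) = −k₁/(k₁+k₂·C_A).
Integrating from C_{A0} to C_A: C_P = (2.23/0.121)·ln[(2.23+0.121·1.32)/(2.23+0.121·0.726)] = 18.43·ln(2.390/2.318) = 0.5628 mol·L⁻¹.
C_Q = (C_{A0}−C_A)−C_P = 0.03119 mol·L⁻¹; S̃_{P/Q} = 0.5628/0.03119 = 18.0.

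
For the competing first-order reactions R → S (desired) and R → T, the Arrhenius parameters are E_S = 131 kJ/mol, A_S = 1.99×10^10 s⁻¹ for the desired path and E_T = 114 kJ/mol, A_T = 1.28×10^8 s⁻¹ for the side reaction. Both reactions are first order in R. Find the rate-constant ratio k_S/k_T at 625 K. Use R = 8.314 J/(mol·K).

5.90

Since both paths have the same order in R, the concentration cancels and S_{S/T} = k_S/k_T = (A_S/A_T)·exp[(E_T−E_S)/(RT)].
(E_T−E_S)/(RT) = (114−131)×10³/(8.314×625) = -17000/5196 = -3.272.
k_S/k_T = (1.99×10^10/1.28×10^8)·exp(-3.272) = 155.5 × 0.03795 = 5.90.
Since E_S > E_T, raising the temperature improves selectivity toward S.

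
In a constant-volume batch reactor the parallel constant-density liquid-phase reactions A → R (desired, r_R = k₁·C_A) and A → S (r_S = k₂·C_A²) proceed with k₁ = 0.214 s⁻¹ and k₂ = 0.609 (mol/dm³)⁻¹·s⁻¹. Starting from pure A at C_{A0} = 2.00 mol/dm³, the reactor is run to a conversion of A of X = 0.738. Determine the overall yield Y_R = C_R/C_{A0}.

C_A = C_{A0}(1−X) = 0.5240 mol/dm³.
Along a PFR/batch, dC_R/dC_A = −r_R/(r_R+r_S) = −k₁/(k₁+k₂·C_A).
Integrating from C_{A0} to C_A: C_R = (0.214/0.609)·ln[(0.214+0.609·2.00)/(0.214+0.609·0.524)] = 0.3514·ln(1.432/0.5331) = 0.3472 mol/dm³.
Y_R = C_R/C_{A0} = 0.3472/2.00 = 0.174.

0.174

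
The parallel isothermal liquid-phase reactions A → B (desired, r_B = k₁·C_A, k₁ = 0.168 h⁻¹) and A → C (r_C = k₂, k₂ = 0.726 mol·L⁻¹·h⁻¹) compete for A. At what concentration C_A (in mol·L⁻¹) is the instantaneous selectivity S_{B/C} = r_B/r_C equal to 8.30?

S_{B/C} = (k₁/k₂)·C_A ⇒ C_A = S·k₂/k₁.
= 8.30×0.726/0.168 = 35.9 mol·L⁻¹.

35.9 mol·L⁻¹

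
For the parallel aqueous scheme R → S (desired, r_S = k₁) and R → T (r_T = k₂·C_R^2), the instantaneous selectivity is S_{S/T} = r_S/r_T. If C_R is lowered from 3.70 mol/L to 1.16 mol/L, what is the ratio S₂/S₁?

S_{S/T} = (k₁/k₂)·C_R^-2, so S₂/S₁ = (C_{R,2}/C_{R,1})^-2.
= (1.16/3.70)^(-2) = (0.3135)^(-2) = 10.2.
Selectivity toward S rises as C_R falls — low-concentration operation is favoured.

10.2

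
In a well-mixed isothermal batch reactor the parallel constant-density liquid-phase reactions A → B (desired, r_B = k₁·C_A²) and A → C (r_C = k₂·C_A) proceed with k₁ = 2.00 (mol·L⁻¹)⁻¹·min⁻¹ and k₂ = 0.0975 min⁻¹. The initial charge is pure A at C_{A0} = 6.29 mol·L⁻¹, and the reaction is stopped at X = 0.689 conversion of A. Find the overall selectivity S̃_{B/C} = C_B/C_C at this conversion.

76.2

C_A = C_{A0}(1−X) = 1.956 mol·L⁻¹.
Along a PFR/batch, dC_C/dC_A = −r_C/(r_B+r_C) = −k₂/(k₂+k₁·C_A).
Integrating from C_{A0} to C_A: C_C = (0.0975/2.00)·ln[(0.0975+2.00·6.29)/(0.0975+2.00·1.96)] = 0.04875·ln(12.68/4.010) = 0.05611 mol·L⁻¹.
Then C_B = (C_{A0}−C_A) − C_C = 4.334 − 0.05611 = 4.278 mol·L⁻¹.
S̃_{B/C} = C_B/C_C = 4.278/0.05611 = 76.2.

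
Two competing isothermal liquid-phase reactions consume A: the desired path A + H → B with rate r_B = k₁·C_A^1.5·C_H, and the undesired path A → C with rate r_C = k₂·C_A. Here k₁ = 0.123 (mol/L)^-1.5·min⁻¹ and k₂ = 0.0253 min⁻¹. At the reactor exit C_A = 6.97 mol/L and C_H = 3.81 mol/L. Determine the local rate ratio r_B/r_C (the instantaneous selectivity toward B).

48.9

S_{B/C} = r_B/r_C = (k₁·C_A^1.5·C_H)/(k₂·C_A) = (k₁/k₂)·C_A^0.5·C_H.
= (0.123×6.970^1.5×3.810) / (0.0253×6.970) = 8.623/0.1763 = 48.9.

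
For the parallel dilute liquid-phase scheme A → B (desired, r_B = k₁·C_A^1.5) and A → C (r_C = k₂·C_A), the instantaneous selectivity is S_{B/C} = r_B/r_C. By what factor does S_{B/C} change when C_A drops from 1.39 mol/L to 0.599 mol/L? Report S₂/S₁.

0.656

S_{B/C} = (k₁/k₂)·C_A^0.5, so S₂/S₁ = (C_{A,2}/C_{A,1})^0.5.
= (0.599/1.39)^0.5 = (0.4309)^0.5 = 0.656.
Selectivity toward B falls as C_A falls — high-concentration operation is favoured.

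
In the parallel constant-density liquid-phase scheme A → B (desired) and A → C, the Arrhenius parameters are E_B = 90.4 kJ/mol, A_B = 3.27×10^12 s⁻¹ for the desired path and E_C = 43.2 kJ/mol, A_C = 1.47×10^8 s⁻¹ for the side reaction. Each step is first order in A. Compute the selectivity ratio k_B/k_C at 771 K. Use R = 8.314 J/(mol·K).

With equal orders, S_{B/C} = k_B/k_C = (A_B/A_C)·exp[(E_C−E_B)/(RT)].
(E_C−E_B)/(RT) = (43.2−90.4)×10³/(8.314×771) = -47200/6410 = -7.363.
k_B/k_C = (3.27×10^12/1.47×10^8)·exp(-7.363) = 22245 × 6.340×10^-4 = 14.1.
Since E_B > E_C, raising the temperature improves selectivity toward B.

14.1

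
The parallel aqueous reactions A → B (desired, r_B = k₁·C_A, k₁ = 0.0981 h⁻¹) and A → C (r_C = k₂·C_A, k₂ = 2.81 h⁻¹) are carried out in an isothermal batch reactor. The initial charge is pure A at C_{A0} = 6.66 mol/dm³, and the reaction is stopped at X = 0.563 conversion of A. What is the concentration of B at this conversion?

C_A = C_{A0}(1−X) = 2.910 mol/dm³.
Both paths are first order in A, so the instantaneous fraction to B is constant: dC_B/d(−C_A) = k₁/(k₁+k₂) = 0.03373.
C_B = 0.03373·(C_{A0}−C_A) = 0.03373×3.750 = 0.126 mol/dm³.

0.126 mol/dm³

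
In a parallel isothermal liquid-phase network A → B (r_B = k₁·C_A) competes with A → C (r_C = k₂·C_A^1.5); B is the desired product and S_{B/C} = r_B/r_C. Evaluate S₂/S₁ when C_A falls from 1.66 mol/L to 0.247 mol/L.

2.59

S_{B/C} = (k₁/k₂)·C_A^-0.5, so S₂/S₁ = (C_{A,2}/C_{A,1})^-0.5.
= (0.247/1.66)^(-0.5) = (0.1488)^(-0.5) = 2.59.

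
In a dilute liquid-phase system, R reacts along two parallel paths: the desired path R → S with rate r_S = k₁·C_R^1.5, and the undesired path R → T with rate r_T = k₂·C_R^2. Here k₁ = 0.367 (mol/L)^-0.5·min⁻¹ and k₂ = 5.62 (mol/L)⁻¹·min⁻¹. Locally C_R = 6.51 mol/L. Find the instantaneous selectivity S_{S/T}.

0.0256

S_{S/T} = r_S/r_T = (k₁·C_R^1.5)/(k₂·C_R^2) = (k₁/k₂)·C_R^-0.5.
= (0.367×6.510^1.5) / (5.62×6.510^2) = 6.096/238.2 = 0.0256.
The undesired path is higher order in R, so low C_R (CSTR or dilute feed) favours S.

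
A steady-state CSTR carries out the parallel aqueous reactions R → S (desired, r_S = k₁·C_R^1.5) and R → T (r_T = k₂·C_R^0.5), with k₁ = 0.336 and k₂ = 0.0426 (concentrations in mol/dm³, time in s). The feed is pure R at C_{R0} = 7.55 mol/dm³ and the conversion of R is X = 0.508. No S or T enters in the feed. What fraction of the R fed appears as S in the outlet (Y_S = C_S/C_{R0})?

0.491

Exit C_R = C_{R0}(1−X) = 7.55×0.492 = 3.715 mol/dm³.
A CSTR operates uniformly at the exit composition, giving r_S = 2.406 and r_T = 0.08210 (each k·C_R^n at C_R = 3.715).
Fraction of consumed R going to S: r_S/(r_S+r_T) = 0.9670.
C_S = 0.9670·C_{R0}·X = 0.9670×7.55×0.508 = 3.71 mol/dm³; Y_S = C_S/C_{R0} = 0.491.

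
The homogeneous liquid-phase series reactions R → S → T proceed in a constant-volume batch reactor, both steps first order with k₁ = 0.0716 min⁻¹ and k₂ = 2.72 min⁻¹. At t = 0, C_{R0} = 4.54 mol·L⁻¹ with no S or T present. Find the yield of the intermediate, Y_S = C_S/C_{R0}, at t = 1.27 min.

0.0238

Solving the coupled first-order balances gives C_S(t) = [k₁/(k₂−k₁)]·C_{R0}·(e^(−k₁t) − e^(−k₂t)).
e^(−k₁t) = e^(−0.0716×1.27) = e^(−0.09093) = 0.9131; e^(−k₂t) = e^(−3.454) = 0.03161.
C_S = 0.0716×4.54/(2.72−0.0716) × (0.9131−0.03161) = 0.1227×0.8815 = 0.1082 mol·L⁻¹.
Y_S = C_S/C_{R0} = 0.1082/4.54 = 0.0238.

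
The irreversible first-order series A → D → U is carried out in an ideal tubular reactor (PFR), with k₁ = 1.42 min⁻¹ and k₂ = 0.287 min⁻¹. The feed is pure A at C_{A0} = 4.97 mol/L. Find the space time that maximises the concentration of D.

1.41 min

For first-order series the maximum of C_D occurs at τ_opt = ln(k₂/k₁)/(k₂−k₁).
= ln(0.287/1.42)/(0.287−1.42) = ln(0.2021)/-1.133 = -1.599/-1.133 = 1.41 min.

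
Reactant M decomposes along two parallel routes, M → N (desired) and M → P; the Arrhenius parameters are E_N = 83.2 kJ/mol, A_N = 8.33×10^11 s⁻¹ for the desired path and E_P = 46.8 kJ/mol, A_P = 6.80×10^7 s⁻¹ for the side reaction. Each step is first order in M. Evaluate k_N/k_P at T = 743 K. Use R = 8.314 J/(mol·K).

k_N/k_P = (A_N/A_P)·exp[−(E_N−E_P)/(RT)] = (A_N/A_P)·exp[(E_P−E_N)/(RT)].
(E_P−E_N)/(RT) = (46.8−83.2)×10³/(8.314×743) = -36400/6177 = -5.893.
k_N/k_P = (8.33×10^11/6.80×10^7)·exp(-5.893) = 12250 × 0.002760 = 33.8.

33.8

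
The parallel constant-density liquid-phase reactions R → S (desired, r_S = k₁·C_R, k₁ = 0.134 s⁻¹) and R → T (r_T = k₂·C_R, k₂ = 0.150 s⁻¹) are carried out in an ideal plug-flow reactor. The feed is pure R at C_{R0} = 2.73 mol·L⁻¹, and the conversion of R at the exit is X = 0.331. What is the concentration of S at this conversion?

0.426 mol·L⁻¹

C_R = C_{R0}(1−X) = 1.826 mol·L⁻¹.
Both paths are first order in R, so the instantaneous fraction to S is constant: dC_S/d(−C_R) = k₁/(k₁+k₂) = 0.4718.
C_S = 0.4718·(C_{R0}−C_R) = 0.4718×0.9036 = 0.426 mol·L⁻¹.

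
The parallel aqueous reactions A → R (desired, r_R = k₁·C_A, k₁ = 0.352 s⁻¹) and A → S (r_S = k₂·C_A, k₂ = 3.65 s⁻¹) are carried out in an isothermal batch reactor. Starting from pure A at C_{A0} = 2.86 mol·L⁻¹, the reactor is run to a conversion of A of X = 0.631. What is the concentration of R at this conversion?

0.159 mol·L⁻¹

C_A = C_{A0}(1−X) = 1.055 mol·L⁻¹.
Both paths are first order in A, so the instantaneous fraction to R is constant: dC_R/d(−C_A) = k₁/(k₁+k₂) = 0.08796.
C_R = 0.08796·(C_{A0}−C_A) = 0.08796×1.805 = 0.159 mol·L⁻¹.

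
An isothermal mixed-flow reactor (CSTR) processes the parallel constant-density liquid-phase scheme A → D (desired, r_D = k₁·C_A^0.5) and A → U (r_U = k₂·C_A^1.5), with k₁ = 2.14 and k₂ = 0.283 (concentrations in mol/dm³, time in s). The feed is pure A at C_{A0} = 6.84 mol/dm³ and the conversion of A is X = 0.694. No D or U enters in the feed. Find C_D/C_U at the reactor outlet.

Exit C_A = C_{A0}(1−X) = 6.84×0.306 = 2.093 mol/dm³.
In a CSTR the entire volume is at exit conditions, so r_D = 2.14×2.093^0.5 = 3.096 and r_U = 0.283×2.093^1.5 = 0.8569.
Overall selectivity = C_D/C_U = r_Dτ/(r_Uτ) = r_D/r_U = 3.61.

3.61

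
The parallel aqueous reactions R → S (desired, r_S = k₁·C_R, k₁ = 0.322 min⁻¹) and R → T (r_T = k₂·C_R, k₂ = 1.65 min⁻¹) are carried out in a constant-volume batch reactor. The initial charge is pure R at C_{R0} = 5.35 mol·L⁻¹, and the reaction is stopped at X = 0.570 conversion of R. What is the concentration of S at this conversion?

C_R = C_{R0}(1−X) = 2.300 mol·L⁻¹.
Both paths are first order in R, so the instantaneous fraction to S is constant: dC_S/d(−C_R) = k₁/(k₁+k₂) = 0.1633.
C_S = 0.1633·(C_{R0}−C_R) = 0.1633×3.049 = 0.498 mol·L⁻¹.

0.498 mol·L⁻¹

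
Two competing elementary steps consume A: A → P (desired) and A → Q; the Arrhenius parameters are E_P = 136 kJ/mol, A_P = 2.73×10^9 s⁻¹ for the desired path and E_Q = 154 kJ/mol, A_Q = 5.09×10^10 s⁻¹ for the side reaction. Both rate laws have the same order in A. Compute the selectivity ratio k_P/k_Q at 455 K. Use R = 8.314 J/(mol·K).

Since both paths have the same order in A, the concentration cancels and S_{P/Q} = k_P/k_Q = (A_P/A_Q)·exp[(E_Q−E_P)/(RT)].
(E_Q−E_P)/(RT) = (154−136)×10³/(8.314×455) = 18000/3783 = 4.758.
k_P/k_Q = (2.73×10^9/5.09×10^10)·exp(4.758) = 0.05363 × 116.5 = 6.25.
Since E_P < E_Q, lowering the temperature improves selectivity toward P.

6.25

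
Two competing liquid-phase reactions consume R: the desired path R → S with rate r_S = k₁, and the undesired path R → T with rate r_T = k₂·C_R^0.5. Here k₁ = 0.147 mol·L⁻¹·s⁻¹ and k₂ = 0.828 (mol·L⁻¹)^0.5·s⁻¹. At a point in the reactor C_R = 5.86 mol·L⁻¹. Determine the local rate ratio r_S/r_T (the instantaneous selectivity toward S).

S_{S/T} = r_S/r_T = (k₁)/(k₂·C_R^0.5) = (k₁/k₂)·C_R^-0.5.
= (0.147) / (0.828×5.860^0.5) = 0.1470/2.004 = 0.0733.
The undesired path is higher order in R, so low C_R (CSTR or dilute feed) favours S.

0.0733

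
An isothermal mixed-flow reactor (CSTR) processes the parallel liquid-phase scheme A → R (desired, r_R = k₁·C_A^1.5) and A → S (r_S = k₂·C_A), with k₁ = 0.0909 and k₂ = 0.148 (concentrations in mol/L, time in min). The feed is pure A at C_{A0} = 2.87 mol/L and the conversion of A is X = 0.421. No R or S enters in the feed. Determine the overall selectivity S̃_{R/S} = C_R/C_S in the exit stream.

0.792

Exit C_A = C_{A0}(1−X) = 2.87×0.579 = 1.662 mol/L.
In a CSTR the entire volume is at exit conditions, so r_R = 0.0909×1.662^1.5 = 0.1947 and r_S = 0.148×1.662 = 0.2459.
Overall selectivity = C_R/C_S = r_Rτ/(r_Sτ) = r_R/r_S = 0.792.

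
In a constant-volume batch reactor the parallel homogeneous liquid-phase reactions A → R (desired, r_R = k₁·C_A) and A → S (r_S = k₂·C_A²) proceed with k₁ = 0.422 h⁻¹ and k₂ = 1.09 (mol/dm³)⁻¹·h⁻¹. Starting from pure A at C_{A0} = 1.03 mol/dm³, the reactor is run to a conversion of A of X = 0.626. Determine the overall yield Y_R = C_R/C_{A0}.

C_A = C_{A0}(1−X) = 0.3852 mol/dm³.
Along a PFR/batch, dC_R/dC_A = −r_R/(r_R+r_S) = −k₁/(k₁+k₂·C_A).
Integrating from C_{A0} to C_A: C_R = (0.422/1.09)·ln[(0.422+1.09·1.03)/(0.422+1.09·0.385)] = 0.3872·ln(1.545/0.8419) = 0.2350 mol/dm³.
Y_R = C_R/C_{A0} = 0.2350/1.03 = 0.228.

0.228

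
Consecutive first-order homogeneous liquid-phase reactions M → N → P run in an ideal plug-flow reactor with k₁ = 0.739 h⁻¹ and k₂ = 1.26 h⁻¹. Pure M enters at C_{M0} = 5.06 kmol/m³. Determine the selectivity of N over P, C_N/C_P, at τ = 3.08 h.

The intermediate concentration in a first-order A→B→C sequence is C_N = k₁C_{M0}(e^(−k₁τ) − e^(−k₂τ))/(k₂−k₁).
e^(−k₁τ) = e^(−0.739×3.08) = e^(−2.276) = 0.1027; e^(−k₂τ) = e^(−3.881) = 0.02063.
C_N = 0.739×5.06/(1.26−0.739) × (0.1027−0.02063) = 7.177×0.08205 = 0.5889 kmol/m³.
C_M = C_{M0}e^(−k₁τ) = 0.5196 kmol/m³, so C_P = C_{M0}−C_M−C_N = 3.952 kmol/m³; C_N/C_P = 0.149.

0.149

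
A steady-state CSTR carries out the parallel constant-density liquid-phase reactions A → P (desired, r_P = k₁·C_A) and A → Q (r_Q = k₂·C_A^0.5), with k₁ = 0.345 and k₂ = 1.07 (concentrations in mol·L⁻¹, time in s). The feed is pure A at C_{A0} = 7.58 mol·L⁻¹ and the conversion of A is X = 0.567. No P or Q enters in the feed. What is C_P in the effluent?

Exit C_A = C_{A0}(1−X) = 7.58×0.433 = 3.282 mol·L⁻¹.
Rates in a CSTR are evaluated at the outlet concentration: r_P = 0.345×3.282 = 1.132, r_Q = 1.07×3.282^0.5 = 1.938.
Fraction of consumed A going to P: r_P/(r_P+r_Q) = 0.3687.
C_P = 0.3687·C_{A0}·X = 0.3687×7.58×0.567 = 1.58 mol·L⁻¹.

1.58 mol·L⁻¹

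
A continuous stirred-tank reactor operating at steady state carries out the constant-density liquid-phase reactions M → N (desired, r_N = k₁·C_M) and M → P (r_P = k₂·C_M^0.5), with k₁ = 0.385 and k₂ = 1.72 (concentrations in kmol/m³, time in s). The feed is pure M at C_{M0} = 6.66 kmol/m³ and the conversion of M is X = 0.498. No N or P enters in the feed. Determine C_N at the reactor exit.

0.963 kmol/m³

Exit C_M = C_{M0}(1−X) = 6.66×0.502 = 3.343 kmol/m³.
A CSTR operates uniformly at the exit composition, giving r_N = 1.287 and r_P = 3.145 (each k·C_M^n at C_M = 3.343).
Fraction of consumed M going to N: r_N/(r_N+r_P) = 0.2904.
C_N = 0.2904·C_{M0}·X = 0.2904×6.66×0.498 = 0.963 kmol/m³.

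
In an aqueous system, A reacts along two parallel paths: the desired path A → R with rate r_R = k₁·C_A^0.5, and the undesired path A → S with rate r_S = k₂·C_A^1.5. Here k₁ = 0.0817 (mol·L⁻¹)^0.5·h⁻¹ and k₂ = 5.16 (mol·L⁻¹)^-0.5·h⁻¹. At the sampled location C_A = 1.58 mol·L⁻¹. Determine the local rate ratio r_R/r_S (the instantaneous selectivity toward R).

S_{R/S} = r_R/r_S = (k₁·C_A^0.5)/(k₂·C_A^1.5) = (k₁/k₂)·C_A⁻¹.
= (0.0817×1.580^0.5) / (5.16×1.580^1.5) = 0.1027/10.25 = 0.0100.
The undesired path is higher order in A, so low C_A (CSTR or dilute feed) favours R.

0.0100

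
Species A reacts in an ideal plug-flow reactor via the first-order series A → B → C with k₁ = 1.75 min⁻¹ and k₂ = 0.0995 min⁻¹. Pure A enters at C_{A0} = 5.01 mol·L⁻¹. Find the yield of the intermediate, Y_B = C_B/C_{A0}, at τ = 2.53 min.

0.812

Solving the coupled first-order balances gives C_B(τ) = [k₁/(k₂−k₁)]·C_{A0}·(e^(−k₁τ) − e^(−k₂τ)).
e^(−k₁τ) = e^(−1.75×2.53) = e^(−4.427) = 0.01194; e^(−k₂τ) = e^(−0.2517) = 0.7775.
C_B = 1.75×5.01/(0.0995−1.75) × (0.01194−0.7775) = (-5.312)×(-0.7655) = 4.066 mol·L⁻¹.
Y_B = C_B/C_{A0} = 4.066/5.01 = 0.812.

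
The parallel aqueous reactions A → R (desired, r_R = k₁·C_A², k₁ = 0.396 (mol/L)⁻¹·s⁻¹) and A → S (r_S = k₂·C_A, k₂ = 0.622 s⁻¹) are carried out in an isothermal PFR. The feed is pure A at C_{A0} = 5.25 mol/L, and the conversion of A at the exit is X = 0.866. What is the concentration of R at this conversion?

C_A = C_{A0}(1−X) = 0.7035 mol/L.
Along a PFR/batch, dC_S/dC_A = −r_S/(r_R+r_S) = −k₂/(k₂+k₁·C_A).
Integrating from C_{A0} to C_A: C_S = (0.622/0.396)·ln[(0.622+0.396·5.25)/(0.622+0.396·0.704)] = 1.571·ln(2.701/0.9006) = 1.725 mol/L.
Then C_R = (C_{A0}−C_A) − C_S = 4.546 − 1.725 = 2.821 mol/L.

2.82 mol/L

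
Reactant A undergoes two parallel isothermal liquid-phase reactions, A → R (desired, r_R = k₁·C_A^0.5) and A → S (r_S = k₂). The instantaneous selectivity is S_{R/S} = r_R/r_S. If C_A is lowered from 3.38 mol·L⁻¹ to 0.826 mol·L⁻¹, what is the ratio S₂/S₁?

0.494

S_{R/S} = (k₁/k₂)·C_A^0.5, so S₂/S₁ = (C_{A,2}/C_{A,1})^0.5.
= (0.826/3.38)^0.5 = (0.2444)^0.5 = 0.494.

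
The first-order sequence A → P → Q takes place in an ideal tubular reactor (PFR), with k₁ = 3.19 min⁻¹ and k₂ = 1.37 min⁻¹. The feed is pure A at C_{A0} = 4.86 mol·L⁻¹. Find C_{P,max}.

Evaluating C_P at τ_opt = ln(k₂/k₁)/(k₂−k₁) gives C_{P,max}/C_{A0} = (k₁/k₂)^[k₂/(k₂−k₁)].
= (3.19/1.37)^(1.37/(1.37−3.19)) = (2.328)^(-0.7527) = 0.5293.
C_{P,max} = 0.5293×4.86 = 2.57 mol·L⁻¹.

2.57 mol·L⁻¹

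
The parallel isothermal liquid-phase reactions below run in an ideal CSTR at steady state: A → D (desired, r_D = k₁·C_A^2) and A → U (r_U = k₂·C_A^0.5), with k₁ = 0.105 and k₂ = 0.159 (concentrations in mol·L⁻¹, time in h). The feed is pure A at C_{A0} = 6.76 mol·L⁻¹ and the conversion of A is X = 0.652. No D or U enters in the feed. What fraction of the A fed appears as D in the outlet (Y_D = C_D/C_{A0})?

0.459

Exit C_A = C_{A0}(1−X) = 6.76×0.348 = 2.352 mol·L⁻¹.
In a CSTR the entire volume is at exit conditions, so r_D = 0.105×2.352^2 = 0.5811 and r_U = 0.159×2.352^0.5 = 0.2439.
Fraction of consumed A going to D: r_D/(r_D+r_U) = 0.7044.
C_D = 0.7044·C_{A0}·X = 0.7044×6.76×0.652 = 3.10 mol·L⁻¹; Y_D = C_D/C_{A0} = 0.459.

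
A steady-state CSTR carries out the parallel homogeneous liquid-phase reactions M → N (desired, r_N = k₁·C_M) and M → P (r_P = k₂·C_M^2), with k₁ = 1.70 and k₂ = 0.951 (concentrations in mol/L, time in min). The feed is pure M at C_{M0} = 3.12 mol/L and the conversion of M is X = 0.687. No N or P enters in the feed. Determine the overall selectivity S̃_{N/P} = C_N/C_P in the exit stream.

Exit C_M = C_{M0}(1−X) = 3.12×0.313 = 0.9766 mol/L.
A CSTR operates uniformly at the exit composition, giving r_N = 1.660 and r_P = 0.9069 (each k·C_M^n at C_M = 0.9766).
Overall selectivity = C_N/C_P = r_Nτ/(r_Pτ) = r_N/r_P = 1.83.

1.83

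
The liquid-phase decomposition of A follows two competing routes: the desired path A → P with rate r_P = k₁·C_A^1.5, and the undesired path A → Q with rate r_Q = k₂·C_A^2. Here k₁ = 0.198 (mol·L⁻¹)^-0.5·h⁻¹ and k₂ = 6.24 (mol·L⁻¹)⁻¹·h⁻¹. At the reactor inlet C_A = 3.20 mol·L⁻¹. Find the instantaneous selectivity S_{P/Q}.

S_{P/Q} = r_P/r_Q = (k₁·C_A^1.5)/(k₂·C_A^2) = (k₁/k₂)·C_A^-0.5.
= (0.198×3.200^1.5) / (6.24×3.200^2) = 1.133/63.90 = 0.0177.
The undesired path is higher order in A, so low C_A (CSTR or dilute feed) favours P.

0.0177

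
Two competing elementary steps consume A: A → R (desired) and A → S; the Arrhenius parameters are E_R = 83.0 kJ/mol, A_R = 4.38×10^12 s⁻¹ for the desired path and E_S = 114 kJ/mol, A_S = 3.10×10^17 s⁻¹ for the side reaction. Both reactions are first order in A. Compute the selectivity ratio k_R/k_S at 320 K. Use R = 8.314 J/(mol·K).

1.62

k_R/k_S = (A_R/A_S)·exp[−(E_R−E_S)/(RT)] = (A_R/A_S)·exp[(E_S−E_R)/(RT)].
(E_S−E_R)/(RT) = (114−83.0)×10³/(8.314×320) = 31000/2660 = 11.65.
k_R/k_S = (4.38×10^12/3.10×10^17)·exp(11.65) = 1.413×10^-5 × 1.149×10^5 = 1.62.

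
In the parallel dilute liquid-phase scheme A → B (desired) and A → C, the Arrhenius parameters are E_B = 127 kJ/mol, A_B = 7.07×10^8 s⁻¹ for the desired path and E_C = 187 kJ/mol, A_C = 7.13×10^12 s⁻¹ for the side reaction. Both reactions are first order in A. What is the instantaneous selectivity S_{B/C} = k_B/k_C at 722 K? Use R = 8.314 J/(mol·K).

2.17

k_B/k_C = (A_B/A_C)·exp[−(E_B−E_C)/(RT)] = (A_B/A_C)·exp[(E_C−E_B)/(RT)].
(E_C−E_B)/(RT) = (187−127)×10³/(8.314×722) = 60000/6003 = 9.995.
k_B/k_C = (7.07×10^8/7.13×10^12)·exp(9.995) = 9.916×10^-5 × 21927 = 2.17.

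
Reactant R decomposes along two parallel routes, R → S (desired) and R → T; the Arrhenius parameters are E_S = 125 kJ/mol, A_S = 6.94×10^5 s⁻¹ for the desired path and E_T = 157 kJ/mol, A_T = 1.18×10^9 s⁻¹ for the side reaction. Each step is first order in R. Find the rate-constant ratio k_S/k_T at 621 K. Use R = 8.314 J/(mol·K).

0.289

Since both paths have the same order in R, the concentration cancels and S_{S/T} = k_S/k_T = (A_S/A_T)·exp[(E_T−E_S)/(RT)].
(E_T−E_S)/(RT) = (157−125)×10³/(8.314×621) = 32000/5163 = 6.198.
k_S/k_T = (6.94×10^5/1.18×10^9)·exp(6.198) = 5.881×10^-4 × 491.7 = 0.289.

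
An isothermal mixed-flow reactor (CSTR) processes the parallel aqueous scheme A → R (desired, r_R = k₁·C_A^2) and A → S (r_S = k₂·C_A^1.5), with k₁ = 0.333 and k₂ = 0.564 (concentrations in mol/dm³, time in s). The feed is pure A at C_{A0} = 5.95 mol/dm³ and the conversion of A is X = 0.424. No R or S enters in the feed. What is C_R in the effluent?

Exit C_A = C_{A0}(1−X) = 5.95×0.576 = 3.427 mol/dm³.
A CSTR operates uniformly at the exit composition, giving r_R = 3.911 and r_S = 3.578 (each k·C_A^n at C_A = 3.427).
Fraction of consumed A going to R: r_R/(r_R+r_S) = 0.5222.
C_R = 0.5222·C_{A0}·X = 0.5222×5.95×0.424 = 1.32 mol/dm³.

1.32 mol/dm³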